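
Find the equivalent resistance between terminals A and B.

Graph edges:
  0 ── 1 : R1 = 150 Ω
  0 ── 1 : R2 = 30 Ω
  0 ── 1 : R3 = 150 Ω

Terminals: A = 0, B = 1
Reduce the network between node 0 (A) and node 1 (B) by series/parallel combination:
  Rp1 = R1 ‖ R2 ‖ R3 (parallel, all between nodes 0 and 1) = 1/(1/150 + 1/30 + 1/150) = 21.43 Ω
R_eq = 21.43 Ω

Final answer: 21.43 Ω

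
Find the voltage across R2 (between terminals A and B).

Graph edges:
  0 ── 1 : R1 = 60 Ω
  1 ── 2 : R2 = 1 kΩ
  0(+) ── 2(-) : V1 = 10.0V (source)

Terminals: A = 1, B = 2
R1 and R2 are in series across V1 (node 0 → node 1 → node 2), and the output A–B is taken across R2, so this is a voltage divider.
Series current: I = V1/(R1 + R2) = 10/(60 + 1000) = 10/1060 = 0.009434 A
V_R2 = I × R2 = V1 × R2/(R1 + R2) = 10 × 1000/1060 = 9.434 V

Final answer: 9.434 V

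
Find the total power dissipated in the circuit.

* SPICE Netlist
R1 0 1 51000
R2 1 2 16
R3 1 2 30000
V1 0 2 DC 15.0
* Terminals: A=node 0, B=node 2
Nodal analysis, taking node 2 as the 0 V reference.
Source V1 fixes V_0 = 15 V.
KCL at each unknown node (sum of currents leaving = 0; resistances in Ω):
  Node 1: (V_1 - 15)/51000 + (V_1 - 0)/16 + (V_1 - 0)/30000 = 0
Collecting terms: 0.06255 × V_1 = 0.0002941  =>  V_1 = 0.004702 V
Power in each resistor, P = (ΔV)²/R:
  P_R1 = (15 - 0.004702)²/51000 = 0.004409 W
  P_R2 = (0.004702 - 0)²/16 = 0.000001382 W
  P_R3 = (0.004702 - 0)²/30000 = 0.0000000007369 W
P_total = P_R1 + P_R2 + P_R3 = 0.00441 W

Final answer: 0.00441 W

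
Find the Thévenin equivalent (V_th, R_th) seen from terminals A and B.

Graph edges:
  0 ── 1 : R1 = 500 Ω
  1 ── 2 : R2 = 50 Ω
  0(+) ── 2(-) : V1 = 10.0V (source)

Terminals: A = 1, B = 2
Step 1 — V_th is the open-circuit voltage V_A - V_B (nothing connected across the terminals).
Nodal analysis, taking node 2 as the 0 V reference.
Source V1 fixes V_0 = 10 V.
KCL at each unknown node (sum of currents leaving = 0; resistances in Ω):
  Node 1: (V_1 - 10)/500 + (V_1 - 0)/50 = 0
Collecting terms: 0.022 × V_1 = 0.02  =>  V_1 = 0.9091 V
V_th = V_1 - V_2 = 0.9091 - 0 = 0.9091 V
Step 2 — R_th: zero the source — replace V1 by a short circuit (node 2 merges into node 0) — and find the resistance seen between A (node 1) and B (node 0).
Reduce the network between node 1 (A) and node 0 (B) by series/parallel combination:
  Rp1 = R1 ‖ R2 (parallel, both between nodes 0 and 1) = 1/(1/500 + 1/50) = 45.45 Ω
R_th = 45.45 Ω

Final answer: V_th = 0.9091 V, R_th = 45.45 Ω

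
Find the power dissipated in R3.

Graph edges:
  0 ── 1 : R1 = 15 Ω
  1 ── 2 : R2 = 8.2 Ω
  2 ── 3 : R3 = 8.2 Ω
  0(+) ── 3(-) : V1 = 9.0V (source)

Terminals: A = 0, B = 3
Nodal analysis, taking node 3 as the 0 V reference.
Source V1 fixes V_0 = 9 V.
KCL at each unknown node (sum of currents leaving = 0; resistances in Ω):
  Node 1: (V_1 - 9)/15 + (V_1 - V_2)/8.2 = 0
  Node 2: (V_2 - V_1)/8.2 + (V_2 - 0)/8.2 = 0
Collecting terms (coefficients in siemens):
  0.1886·V_1 - 0.122·V_2 = 0.6
  0.2439·V_2 - 0.122·V_1 = 0
Determinant D = (0.1886)(0.2439) - (-0.122)(-0.122) = 0.03113
V_1 = [(0.6)(0.2439) - (-0.122)(0)]/D = 4.701 V
V_2 = [(0.1886)(0) - (0.6)(-0.122)]/D = 2.35 V
I_R3 = (V_2 - V_3)/R3 = (2.35 - 0)/8.2 = 0.2866 A
P_R3 = I_R3² × R3 = (0.2866)² × 8.2 = 0.6737 W

Final answer: 0.6737 W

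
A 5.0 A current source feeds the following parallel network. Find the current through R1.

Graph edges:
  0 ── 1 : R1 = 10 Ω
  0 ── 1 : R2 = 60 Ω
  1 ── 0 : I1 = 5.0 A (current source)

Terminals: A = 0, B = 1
All resistors sit directly between nodes 0 and 1, so they are in parallel and share one voltage V; the full source current 5 A splits among them.
1/R_par = 1/10 + 1/60 = 0.1167 S  =>  R_par = 8.571 Ω
V = I × R_par = 5 × 8.571 = 42.86 V
I_R1 = V/R1 = 42.86/10 = 4.286 A

Final answer: 4.286 A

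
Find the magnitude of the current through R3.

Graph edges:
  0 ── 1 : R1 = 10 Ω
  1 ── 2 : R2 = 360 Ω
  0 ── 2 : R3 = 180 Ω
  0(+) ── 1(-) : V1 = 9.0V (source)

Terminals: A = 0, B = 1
Nodal analysis, taking node 1 as the 0 V reference.
Source V1 fixes V_0 = 9 V.
KCL at each unknown node (sum of currents leaving = 0; resistances in Ω):
  Node 2: (V_2 - 0)/360 + (V_2 - 9)/180 = 0
Collecting terms: 0.008333 × V_2 = 0.05  =>  V_2 = 6 V
I_R3 = (V_0 - V_2)/R3 = (9 - 6)/180 = 0.01667 A
|I_R3| = 0.01667 A

Final answer: |I_R3| = 0.01667 A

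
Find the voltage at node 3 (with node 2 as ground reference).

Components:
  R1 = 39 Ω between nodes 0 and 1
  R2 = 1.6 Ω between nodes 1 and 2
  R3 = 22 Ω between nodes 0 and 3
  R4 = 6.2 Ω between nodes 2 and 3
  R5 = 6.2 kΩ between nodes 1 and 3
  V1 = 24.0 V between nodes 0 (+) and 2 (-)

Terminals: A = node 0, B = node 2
Nodal analysis, taking node 2 as the 0 V reference.
Source V1 fixes V_0 = 24 V.
KCL at each unknown node (sum of currents leaving = 0; resistances in Ω):
  Node 1: (V_1 - 24)/39 + (V_1 - 0)/1.6 + (V_1 - V_3)/6200 = 0
  Node 3: (V_3 - 24)/22 + (V_3 - 0)/6.2 + (V_3 - V_1)/6200 = 0
Collecting terms (coefficients in siemens):
  0.6508·V_1 - 0.0001613·V_3 = 0.6154
  0.2069·V_3 - 0.0001613·V_1 = 1.091
Determinant D = (0.6508)(0.2069) - (-0.0001613)(-0.0001613) = 0.1347
V_1 = [(0.6154)(0.2069) - (-0.0001613)(1.091)]/D = 0.9469 V
V_3 = [(0.6508)(1.091) - (0.6154)(-0.0001613)]/D = 5.273 V
The requested potential is V_3 = 5.273 V.

Final answer: V_3 = 5.273 V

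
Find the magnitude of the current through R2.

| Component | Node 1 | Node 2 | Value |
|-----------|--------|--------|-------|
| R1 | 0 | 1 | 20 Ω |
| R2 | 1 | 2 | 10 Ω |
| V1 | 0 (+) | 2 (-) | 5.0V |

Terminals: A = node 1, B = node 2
Nodal analysis, taking node 2 as the 0 V reference.
Source V1 fixes V_0 = 5 V.
KCL at each unknown node (sum of currents leaving = 0; resistances in Ω):
  Node 1: (V_1 - 5)/20 + (V_1 - 0)/10 = 0
Collecting terms: 0.15 × V_1 = 0.25  =>  V_1 = 1.667 V
I_R2 = (V_1 - V_2)/R2 = (1.667 - 0)/10 = 0.1667 A
|I_R2| = 0.1667 A

Final answer: |I_R2| = 0.1667 A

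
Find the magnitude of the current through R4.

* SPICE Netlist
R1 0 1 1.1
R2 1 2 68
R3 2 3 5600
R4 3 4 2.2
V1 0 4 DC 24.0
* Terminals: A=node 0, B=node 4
Nodal analysis, taking node 4 as the 0 V reference.
Source V1 fixes V_0 = 24 V.
KCL at each unknown node (sum of currents leaving = 0; resistances in Ω):
  Node 1: (V_1 - 24)/1.1 + (V_1 - V_2)/68 = 0
  Node 2: (V_2 - V_1)/68 + (V_2 - V_3)/5600 = 0
  Node 3: (V_3 - V_2)/5600 + (V_3 - 0)/2.2 = 0
Collecting terms (coefficients in siemens):
  0.9238·V_1 - 0.01471·V_2 = 21.82
  0.01488·V_2 - 0.01471·V_1 - 0.0001786·V_3 = 0
  0.4547·V_3 - 0.0001786·V_2 = 0
Solving these 3 simultaneous equations (Gaussian elimination) gives:
  V_1 = 24 V, V_2 = 23.71 V, V_3 = 0.00931 V
I_R4 = (V_3 - V_4)/R4 = (0.00931 - 0)/2.2 = 0.004232 A
|I_R4| = 0.004232 A

Final answer: |I_R4| = 0.004232 A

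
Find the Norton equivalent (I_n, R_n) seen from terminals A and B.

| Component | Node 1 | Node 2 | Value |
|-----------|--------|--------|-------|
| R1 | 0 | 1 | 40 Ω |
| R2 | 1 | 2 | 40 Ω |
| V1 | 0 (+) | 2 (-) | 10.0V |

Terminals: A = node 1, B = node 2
Find the Thévenin equivalent first; then I_n = V_th/R_th and R_n = R_th.
Step 1 — V_th is the open-circuit voltage V_A - V_B (nothing connected across the terminals).
Nodal analysis, taking node 2 as the 0 V reference.
Source V1 fixes V_0 = 10 V.
KCL at each unknown node (sum of currents leaving = 0; resistances in Ω):
  Node 1: (V_1 - 10)/40 + (V_1 - 0)/40 = 0
Collecting terms: 0.05 × V_1 = 0.25  =>  V_1 = 5 V
V_th = V_1 - V_2 = 5 - 0 = 5 V
Step 2 — R_th: zero the source — replace V1 by a short circuit (node 2 merges into node 0) — and find the resistance seen between A (node 1) and B (node 0).
Reduce the network between node 1 (A) and node 0 (B) by series/parallel combination:
  Rp1 = R1 ‖ R2 (parallel, both between nodes 0 and 1) = 1/(1/40 + 1/40) = 20 Ω
R_th = 20 Ω
I_n = V_th/R_th = 5/20 = 0.25 A, and R_n = R_th = 20 Ω

Final answer: I_n = 0.25 A, R_n = 20 Ω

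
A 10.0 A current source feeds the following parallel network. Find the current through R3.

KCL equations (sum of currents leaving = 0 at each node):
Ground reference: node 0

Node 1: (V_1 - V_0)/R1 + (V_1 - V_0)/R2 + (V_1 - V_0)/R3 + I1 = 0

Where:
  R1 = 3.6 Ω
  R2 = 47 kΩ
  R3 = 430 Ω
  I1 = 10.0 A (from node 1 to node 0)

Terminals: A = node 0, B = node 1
All resistors sit directly between nodes 0 and 1, so they are in parallel and share one voltage V; the full source current 10 A splits among them.
1/R_par = 1/3.6 + 1/47000 + 1/430 = 0.2801 S  =>  R_par = 3.57 Ω
V = I × R_par = 10 × 3.57 = 35.7 V
I_R3 = V/R3 = 35.7/430 = 0.08302 A

Final answer: 0.08302 A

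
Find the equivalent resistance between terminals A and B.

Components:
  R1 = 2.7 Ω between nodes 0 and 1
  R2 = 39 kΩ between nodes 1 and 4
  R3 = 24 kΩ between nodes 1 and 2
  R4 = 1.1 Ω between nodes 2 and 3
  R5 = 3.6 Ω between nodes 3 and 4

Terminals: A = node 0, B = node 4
Reduce the network between node 0 (A) and node 4 (B) by series/parallel combination:
  Rs1 = R3 + R4 (series, joined only at node 2) = 24000 + 1.1 = 24000 Ω
  Rs2 = R5 + Rs1 (series, joined only at node 3) = 3.6 + 24000 = 24000 Ω
  Rp1 = R2 ‖ Rs2 (parallel, both between nodes 1 and 4) = 1/(1/39000 + 1/24000) = 14860 Ω
  Rs3 = R1 + Rp1 (series, joined only at node 1) = 2.7 + 14860 = 14860 Ω
R_eq = 14.86 kΩ

Final answer: 14.86 kΩ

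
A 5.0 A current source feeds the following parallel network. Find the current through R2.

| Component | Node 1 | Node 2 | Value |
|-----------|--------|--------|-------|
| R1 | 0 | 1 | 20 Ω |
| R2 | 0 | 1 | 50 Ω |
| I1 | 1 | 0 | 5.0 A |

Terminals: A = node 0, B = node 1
All resistors sit directly between nodes 0 and 1, so they are in parallel and share one voltage V; the full source current 5 A splits among them.
1/R_par = 1/20 + 1/50 = 0.07 S  =>  R_par = 14.29 Ω
V = I × R_par = 5 × 14.29 = 71.43 V
I_R2 = V/R2 = 71.43/50 = 1.429 A

Final answer: 1.429 A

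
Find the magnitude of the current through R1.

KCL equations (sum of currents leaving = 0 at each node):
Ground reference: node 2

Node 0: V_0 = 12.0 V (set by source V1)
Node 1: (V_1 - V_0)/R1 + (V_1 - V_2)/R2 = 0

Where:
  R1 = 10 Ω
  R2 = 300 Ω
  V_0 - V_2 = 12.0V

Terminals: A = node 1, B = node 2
Nodal analysis, taking node 2 as the 0 V reference.
Source V1 fixes V_0 = 12 V.
KCL at each unknown node (sum of currents leaving = 0; resistances in Ω):
  Node 1: (V_1 - 12)/10 + (V_1 - 0)/300 = 0
Collecting terms: 0.1033 × V_1 = 1.2  =>  V_1 = 11.61 V
I_R1 = (V_0 - V_1)/R1 = (12 - 11.61)/10 = 0.03871 A
|I_R1| = 0.03871 A

Final answer: |I_R1| = 0.03871 A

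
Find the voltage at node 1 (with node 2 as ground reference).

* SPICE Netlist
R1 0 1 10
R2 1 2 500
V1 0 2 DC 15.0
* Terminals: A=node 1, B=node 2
Nodal analysis, taking node 2 as the 0 V reference.
Source V1 fixes V_0 = 15 V.
KCL at each unknown node (sum of currents leaving = 0; resistances in Ω):
  Node 1: (V_1 - 15)/10 + (V_1 - 0)/500 = 0
Collecting terms: 0.102 × V_1 = 1.5  =>  V_1 = 14.71 V
The requested potential is V_1 = 14.71 V.

Final answer: V_1 = 14.71 V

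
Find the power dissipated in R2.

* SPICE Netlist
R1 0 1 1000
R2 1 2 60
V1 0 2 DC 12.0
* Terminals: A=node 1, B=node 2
Nodal analysis, taking node 2 as the 0 V reference.
Source V1 fixes V_0 = 12 V.
KCL at each unknown node (sum of currents leaving = 0; resistances in Ω):
  Node 1: (V_1 - 12)/1000 + (V_1 - 0)/60 = 0
Collecting terms: 0.01767 × V_1 = 0.012  =>  V_1 = 0.6792 V
I_R2 = (V_1 - V_2)/R2 = (0.6792 - 0)/60 = 0.01132 A
P_R2 = I_R2² × R2 = (0.01132)² × 60 = 0.00769 W

Final answer: 0.00769 W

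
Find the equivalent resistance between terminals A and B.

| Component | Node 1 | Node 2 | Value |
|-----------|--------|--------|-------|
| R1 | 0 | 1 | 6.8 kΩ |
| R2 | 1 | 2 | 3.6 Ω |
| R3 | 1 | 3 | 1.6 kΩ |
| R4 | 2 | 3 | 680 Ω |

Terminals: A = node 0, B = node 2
Reduce the network between node 0 (A) and node 2 (B) by series/parallel combination:
  Rs1 = R3 + R4 (series, joined only at node 3) = 1600 + 680 = 2280 Ω
  Rp1 = R2 ‖ Rs1 (parallel, both between nodes 1 and 2) = 1/(1/3.6 + 1/2280) = 3.594 Ω
  Rs2 = R1 + Rp1 (series, joined only at node 1) = 6800 + 3.594 = 6804 Ω
R_eq = 6.804 kΩ

Final answer: 6.804 kΩ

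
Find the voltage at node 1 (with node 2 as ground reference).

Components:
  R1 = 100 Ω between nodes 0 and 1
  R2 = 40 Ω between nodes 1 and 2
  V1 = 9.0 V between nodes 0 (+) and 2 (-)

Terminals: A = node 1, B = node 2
Nodal analysis, taking node 2 as the 0 V reference.
Source V1 fixes V_0 = 9 V.
KCL at each unknown node (sum of currents leaving = 0; resistances in Ω):
  Node 1: (V_1 - 9)/100 + (V_1 - 0)/40 = 0
Collecting terms: 0.035 × V_1 = 0.09  =>  V_1 = 2.571 V
The requested potential is V_1 = 2.571 V.

Final answer: V_1 = 2.571 V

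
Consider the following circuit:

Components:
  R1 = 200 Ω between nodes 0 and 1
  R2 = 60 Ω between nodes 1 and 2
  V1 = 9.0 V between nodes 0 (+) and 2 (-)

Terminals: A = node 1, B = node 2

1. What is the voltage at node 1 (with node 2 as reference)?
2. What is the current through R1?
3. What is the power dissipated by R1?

Nodal analysis, taking node 2 as the 0 V reference.
Source V1 fixes V_0 = 9 V.
KCL at each unknown node (sum of currents leaving = 0; resistances in Ω):
  Node 1: (V_1 - 9)/200 + (V_1 - 0)/60 = 0
Collecting terms: 0.02167 × V_1 = 0.045  =>  V_1 = 2.077 V
Part 1:
  Read off the nodal solution: V_1 = 2.077 V
Part 2:
  I_R1 = (V_0 - V_1)/R1 = (9 - 2.077)/200 = 0.03462 A
  Magnitude: I_R1 = 0.03462 A
Part 3:
  I_R1 = (V_0 - V_1)/R1 = (9 - 2.077)/200 = 0.03462 A
  P_R1 = I_R1² × R1 = (0.03462)² × 200 = 0.2396 W

Final answers:
1. V_1 = 2.077 V
2. I_R1 = 0.03462 A
3. P_R1 = 0.2396 W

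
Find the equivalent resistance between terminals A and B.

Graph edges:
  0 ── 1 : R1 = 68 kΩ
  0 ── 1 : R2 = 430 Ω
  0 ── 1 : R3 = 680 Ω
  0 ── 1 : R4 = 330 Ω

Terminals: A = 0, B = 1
Reduce the network between node 0 (A) and node 1 (B) by series/parallel combination:
  Rp1 = R1 ‖ R2 ‖ R3 ‖ R4 (parallel, all between nodes 0 and 1) = 1/(1/68000 + 1/430 + 1/680 + 1/330) = 146.2 Ω
R_eq = 146.2 Ω

Final answer: 146.2 Ω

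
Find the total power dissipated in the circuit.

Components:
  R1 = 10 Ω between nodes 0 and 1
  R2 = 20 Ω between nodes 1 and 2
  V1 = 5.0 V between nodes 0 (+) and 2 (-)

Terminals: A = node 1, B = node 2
Nodal analysis, taking node 2 as the 0 V reference.
Source V1 fixes V_0 = 5 V.
KCL at each unknown node (sum of currents leaving = 0; resistances in Ω):
  Node 1: (V_1 - 5)/10 + (V_1 - 0)/20 = 0
Collecting terms: 0.15 × V_1 = 0.5  =>  V_1 = 3.333 V
Power in each resistor, P = (ΔV)²/R:
  P_R1 = (5 - 3.333)²/10 = 0.2778 W
  P_R2 = (3.333 - 0)²/20 = 0.5556 W
P_total = P_R1 + P_R2 = 0.8333 W

Final answer: 0.8333 W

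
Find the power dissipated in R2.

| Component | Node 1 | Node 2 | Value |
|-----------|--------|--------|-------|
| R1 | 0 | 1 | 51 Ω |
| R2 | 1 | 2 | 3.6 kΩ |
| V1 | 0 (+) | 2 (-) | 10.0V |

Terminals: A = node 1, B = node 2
Nodal analysis, taking node 2 as the 0 V reference.
Source V1 fixes V_0 = 10 V.
KCL at each unknown node (sum of currents leaving = 0; resistances in Ω):
  Node 1: (V_1 - 10)/51 + (V_1 - 0)/3600 = 0
Collecting terms: 0.01989 × V_1 = 0.1961  =>  V_1 = 9.86 V
I_R2 = (V_1 - V_2)/R2 = (9.86 - 0)/3600 = 0.002739 A
P_R2 = I_R2² × R2 = (0.002739)² × 3600 = 0.02701 W

Final answer: 0.02701 W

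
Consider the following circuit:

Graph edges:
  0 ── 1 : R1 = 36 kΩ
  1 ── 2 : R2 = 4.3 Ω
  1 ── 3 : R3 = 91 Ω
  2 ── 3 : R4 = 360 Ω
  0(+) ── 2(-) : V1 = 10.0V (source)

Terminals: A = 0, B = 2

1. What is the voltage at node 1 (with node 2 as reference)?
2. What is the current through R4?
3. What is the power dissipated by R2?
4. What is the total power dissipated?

Nodal analysis, taking node 2 as the 0 V reference.
Source V1 fixes V_0 = 10 V.
KCL at each unknown node (sum of currents leaving = 0; resistances in Ω):
  Node 1: (V_1 - 10)/36000 + (V_1 - 0)/4.3 + (V_1 - V_3)/91 = 0
  Node 3: (V_3 - V_1)/91 + (V_3 - 0)/360 = 0
Collecting terms (coefficients in siemens):
  0.2436·V_1 - 0.01099·V_3 = 0.0002778
  0.01377·V_3 - 0.01099·V_1 = 0
Determinant D = (0.2436)(0.01377) - (-0.01099)(-0.01099) = 0.003232
V_1 = [(0.0002778)(0.01377) - (-0.01099)(0)]/D = 0.001183 V
V_3 = [(0.2436)(0) - (0.0002778)(-0.01099)]/D = 0.0009443 V
Part 1:
  Read off the nodal solution: V_1 = 0.001183 V
Part 2:
  I_R4 = (V_2 - V_3)/R4 = (0 - 0.0009443)/360 = -0.000002623 A
  Magnitude: I_R4 = 0.000002623 A
Part 3:
  I_R2 = (V_1 - V_2)/R2 = (0.001183 - 0)/4.3 = 0.0002751 A
  P_R2 = I_R2² × R2 = (0.0002751)² × 4.3 = 0.0000003255 W
Part 4:
  Power in each resistor, P = (ΔV)²/R:
    P_R1 = (10 - 0.001183)²/36000 = 0.002777 W
    P_R2 = (0.001183 - 0)²/4.3 = 0.0000003255 W
    P_R3 = (0.001183 - 0.0009443)²/91 = 0.0000000006261 W
    P_R4 = (0 - 0.0009443)²/360 = 0.000000002477 W
  P_total = P_R1 + P_R2 + P_R3 + P_R4 = 0.002777 W

Final answers:
1. V_1 = 0.001183 V
2. I_R4 = 2.623e-06 A
3. P_R2 = 3.255e-07 W
4. P_total = 0.002777 W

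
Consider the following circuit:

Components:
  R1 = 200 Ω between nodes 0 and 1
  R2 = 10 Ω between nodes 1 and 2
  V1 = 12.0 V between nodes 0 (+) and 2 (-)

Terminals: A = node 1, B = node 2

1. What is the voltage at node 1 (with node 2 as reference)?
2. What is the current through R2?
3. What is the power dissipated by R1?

Nodal analysis, taking node 2 as the 0 V reference.
Source V1 fixes V_0 = 12 V.
KCL at each unknown node (sum of currents leaving = 0; resistances in Ω):
  Node 1: (V_1 - 12)/200 + (V_1 - 0)/10 = 0
Collecting terms: 0.105 × V_1 = 0.06  =>  V_1 = 0.5714 V
Part 1:
  Read off the nodal solution: V_1 = 0.5714 V
Part 2:
  I_R2 = (V_1 - V_2)/R2 = (0.5714 - 0)/10 = 0.05714 A
  Magnitude: I_R2 = 0.05714 A
Part 3:
  I_R1 = (V_0 - V_1)/R1 = (12 - 0.5714)/200 = 0.05714 A
  P_R1 = I_R1² × R1 = (0.05714)² × 200 = 0.6531 W

Final answers:
1. V_1 = 0.5714 V
2. I_R2 = 0.05714 A
3. P_R1 = 0.6531 W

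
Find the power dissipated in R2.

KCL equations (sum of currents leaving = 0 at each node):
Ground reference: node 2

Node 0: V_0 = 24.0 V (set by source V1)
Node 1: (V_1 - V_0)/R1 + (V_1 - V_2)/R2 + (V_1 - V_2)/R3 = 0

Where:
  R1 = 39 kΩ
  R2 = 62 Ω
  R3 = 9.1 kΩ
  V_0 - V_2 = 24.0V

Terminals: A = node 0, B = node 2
Nodal analysis, taking node 2 as the 0 V reference.
Source V1 fixes V_0 = 24 V.
KCL at each unknown node (sum of currents leaving = 0; resistances in Ω):
  Node 1: (V_1 - 24)/39000 + (V_1 - 0)/62 + (V_1 - 0)/9100 = 0
Collecting terms: 0.01626 × V_1 = 0.0006154  =>  V_1 = 0.03784 V
I_R2 = (V_1 - V_2)/R2 = (0.03784 - 0)/62 = 0.0006103 A
P_R2 = I_R2² × R2 = (0.0006103)² × 62 = 0.00002309 W

Final answer: 2.309e-05 W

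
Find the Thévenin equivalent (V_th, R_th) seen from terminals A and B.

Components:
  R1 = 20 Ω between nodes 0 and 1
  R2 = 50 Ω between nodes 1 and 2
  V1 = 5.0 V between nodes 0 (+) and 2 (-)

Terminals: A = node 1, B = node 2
Step 1 — V_th is the open-circuit voltage V_A - V_B (nothing connected across the terminals).
Nodal analysis, taking node 2 as the 0 V reference.
Source V1 fixes V_0 = 5 V.
KCL at each unknown node (sum of currents leaving = 0; resistances in Ω):
  Node 1: (V_1 - 5)/20 + (V_1 - 0)/50 = 0
Collecting terms: 0.07 × V_1 = 0.25  =>  V_1 = 3.571 V
V_th = V_1 - V_2 = 3.571 - 0 = 3.571 V
Step 2 — R_th: zero the source — replace V1 by a short circuit (node 2 merges into node 0) — and find the resistance seen between A (node 1) and B (node 0).
Reduce the network between node 1 (A) and node 0 (B) by series/parallel combination:
  Rp1 = R1 ‖ R2 (parallel, both between nodes 0 and 1) = 1/(1/20 + 1/50) = 14.29 Ω
R_th = 14.29 Ω

Final answer: V_th = 3.571 V, R_th = 14.29 Ω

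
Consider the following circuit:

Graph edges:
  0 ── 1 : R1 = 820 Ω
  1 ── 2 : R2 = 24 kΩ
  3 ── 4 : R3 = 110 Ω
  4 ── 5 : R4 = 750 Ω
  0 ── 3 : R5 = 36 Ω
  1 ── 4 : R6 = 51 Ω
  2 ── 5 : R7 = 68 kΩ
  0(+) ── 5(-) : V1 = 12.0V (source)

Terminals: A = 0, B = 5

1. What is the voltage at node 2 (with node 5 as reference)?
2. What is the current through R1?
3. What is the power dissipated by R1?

Nodal analysis, taking node 5 as the 0 V reference.
Source V1 fixes V_0 = 12 V.
KCL at each unknown node (sum of currents leaving = 0; resistances in Ω):
  Node 1: (V_1 - 12)/820 + (V_1 - V_2)/24000 + (V_1 - V_4)/51 = 0
  Node 2: (V_2 - V_1)/24000 + (V_2 - 0)/68000 = 0
  Node 3: (V_3 - V_4)/110 + (V_3 - 12)/36 = 0
  Node 4: (V_4 - V_3)/110 + (V_4 - 0)/750 + (V_4 - V_1)/51 = 0
Collecting terms (coefficients in siemens):
  0.02087·V_1 - 0.00004167·V_2 - 0.01961·V_4 = 0.01463
  0.00005637·V_2 - 0.00004167·V_1 = 0
  0.03687·V_3 - 0.009091·V_4 = 0.3333
  0.03003·V_4 - 0.01961·V_1 - 0.009091·V_3 = 0
Solving these 4 simultaneous equations (Gaussian elimination) gives:
  V_1 = 10.37 V, V_2 = 7.664 V, V_3 = 11.57 V, V_4 = 10.27 V
Part 1:
  Read off the nodal solution: V_2 = 7.664 V
Part 2:
  I_R1 = (V_0 - V_1)/R1 = (12 - 10.37)/820 = 0.001988 A
  Magnitude: I_R1 = 0.001988 A
Part 3:
  I_R1 = (V_0 - V_1)/R1 = (12 - 10.37)/820 = 0.001988 A
  P_R1 = I_R1² × R1 = (0.001988)² × 820 = 0.003242 W

Final answers:
1. V_2 = 7.664 V
2. I_R1 = 0.001988 A
3. P_R1 = 0.003242 W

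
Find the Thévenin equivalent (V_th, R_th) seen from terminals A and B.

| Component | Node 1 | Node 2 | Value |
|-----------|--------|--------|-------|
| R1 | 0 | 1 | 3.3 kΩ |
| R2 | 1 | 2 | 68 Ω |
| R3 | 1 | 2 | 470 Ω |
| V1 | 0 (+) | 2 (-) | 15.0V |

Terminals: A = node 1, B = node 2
Step 1 — V_th is the open-circuit voltage V_A - V_B (nothing connected across the terminals).
Nodal analysis, taking node 2 as the 0 V reference.
Source V1 fixes V_0 = 15 V.
KCL at each unknown node (sum of currents leaving = 0; resistances in Ω):
  Node 1: (V_1 - 15)/3300 + (V_1 - 0)/68 + (V_1 - 0)/470 = 0
Collecting terms: 0.01714 × V_1 = 0.004545  =>  V_1 = 0.2652 V
V_th = V_1 - V_2 = 0.2652 - 0 = 0.2652 V
Step 2 — R_th: zero the source — replace V1 by a short circuit (node 2 merges into node 0) — and find the resistance seen between A (node 1) and B (node 0).
Reduce the network between node 1 (A) and node 0 (B) by series/parallel combination:
  Rp1 = R1 ‖ R2 ‖ R3 (parallel, all between nodes 0 and 1) = 1/(1/3300 + 1/68 + 1/470) = 58.35 Ω
R_th = 58.35 Ω

Final answer: V_th = 0.2652 V, R_th = 58.35 Ω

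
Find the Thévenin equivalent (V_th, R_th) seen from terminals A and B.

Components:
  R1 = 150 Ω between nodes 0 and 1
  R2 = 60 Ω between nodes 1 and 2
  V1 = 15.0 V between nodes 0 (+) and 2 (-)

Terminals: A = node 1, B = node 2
Step 1 — V_th is the open-circuit voltage V_A - V_B (nothing connected across the terminals).
Nodal analysis, taking node 2 as the 0 V reference.
Source V1 fixes V_0 = 15 V.
KCL at each unknown node (sum of currents leaving = 0; resistances in Ω):
  Node 1: (V_1 - 15)/150 + (V_1 - 0)/60 = 0
Collecting terms: 0.02333 × V_1 = 0.1  =>  V_1 = 4.286 V
V_th = V_1 - V_2 = 4.286 - 0 = 4.286 V
Step 2 — R_th: zero the source — replace V1 by a short circuit (node 2 merges into node 0) — and find the resistance seen between A (node 1) and B (node 0).
Reduce the network between node 1 (A) and node 0 (B) by series/parallel combination:
  Rp1 = R1 ‖ R2 (parallel, both between nodes 0 and 1) = 1/(1/150 + 1/60) = 42.86 Ω
R_th = 42.86 Ω

Final answer: V_th = 4.286 V, R_th = 42.86 Ω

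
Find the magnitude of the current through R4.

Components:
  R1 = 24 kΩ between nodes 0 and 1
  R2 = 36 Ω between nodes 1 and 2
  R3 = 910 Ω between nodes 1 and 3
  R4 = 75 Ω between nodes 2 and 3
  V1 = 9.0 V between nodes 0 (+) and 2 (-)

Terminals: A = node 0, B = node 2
Nodal analysis, taking node 2 as the 0 V reference.
Source V1 fixes V_0 = 9 V.
KCL at each unknown node (sum of currents leaving = 0; resistances in Ω):
  Node 1: (V_1 - 9)/24000 + (V_1 - 0)/36 + (V_1 - V_3)/910 = 0
  Node 3: (V_3 - V_1)/910 + (V_3 - 0)/75 = 0
Collecting terms (coefficients in siemens):
  0.02892·V_1 - 0.001099·V_3 = 0.000375
  0.01443·V_3 - 0.001099·V_1 = 0
Determinant D = (0.02892)(0.01443) - (-0.001099)(-0.001099) = 0.0004161
V_1 = [(0.000375)(0.01443) - (-0.001099)(0)]/D = 0.01301 V
V_3 = [(0.02892)(0) - (0.000375)(-0.001099)]/D = 0.0009902 V
I_R4 = (V_2 - V_3)/R4 = (0 - 0.0009902)/75 = -0.0000132 A
|I_R4| = 0.0000132 A

Final answer: |I_R4| = 1.32e-05 A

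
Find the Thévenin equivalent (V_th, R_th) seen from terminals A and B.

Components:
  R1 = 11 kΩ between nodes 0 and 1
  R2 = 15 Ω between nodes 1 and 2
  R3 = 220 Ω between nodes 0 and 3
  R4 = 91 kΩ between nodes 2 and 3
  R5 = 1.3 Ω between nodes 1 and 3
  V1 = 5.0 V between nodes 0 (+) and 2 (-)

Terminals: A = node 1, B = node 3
Step 1 — V_th is the open-circuit voltage V_A - V_B (nothing connected across the terminals).
Nodal analysis, taking node 2 as the 0 V reference.
Source V1 fixes V_0 = 5 V.
KCL at each unknown node (sum of currents leaving = 0; resistances in Ω):
  Node 1: (V_1 - 5)/11000 + (V_1 - 0)/15 + (V_1 - V_3)/1.3 = 0
  Node 3: (V_3 - 5)/220 + (V_3 - 0)/91000 + (V_3 - V_1)/1.3 = 0
Collecting terms (coefficients in siemens):
  0.836·V_1 - 0.7692·V_3 = 0.0004545
  0.7738·V_3 - 0.7692·V_1 = 0.02273
Determinant D = (0.836)(0.7738) - (-0.7692)(-0.7692) = 0.05516
V_1 = [(0.0004545)(0.7738) - (-0.7692)(0.02273)]/D = 0.3233 V
V_3 = [(0.836)(0.02273) - (0.0004545)(-0.7692)]/D = 0.3508 V
V_th = V_1 - V_3 = 0.3233 - 0.3508 = -0.02747 V
Step 2 — R_th: zero the source — replace V1 by a short circuit (node 2 merges into node 0) — and find the resistance seen between A (node 1) and B (node 3).
Reduce the network between node 1 (A) and node 3 (B) by series/parallel combination:
  Rp1 = R1 ‖ R2 (parallel, both between nodes 0 and 1) = 1/(1/11000 + 1/15) = 14.98 Ω
  Rp2 = R3 ‖ R4 (parallel, both between nodes 0 and 3) = 1/(1/220 + 1/91000) = 219.5 Ω
  Rs1 = Rp1 + Rp2 (series, joined only at node 0) = 14.98 + 219.5 = 234.4 Ω
  Rp3 = R5 ‖ Rs1 (parallel, both between nodes 1 and 3) = 1/(1/1.3 + 1/234.4) = 1.293 Ω
R_th = 1.293 Ω

Final answer: V_th = -0.02747 V, R_th = 1.293 Ω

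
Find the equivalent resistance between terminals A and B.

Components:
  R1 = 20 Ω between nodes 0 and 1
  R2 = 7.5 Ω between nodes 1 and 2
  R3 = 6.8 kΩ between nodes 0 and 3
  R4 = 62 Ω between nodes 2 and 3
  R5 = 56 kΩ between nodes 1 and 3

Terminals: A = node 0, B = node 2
The network is not a plain series/parallel combination. Inject a 1 A test current into terminal A (node 0) and return it from terminal B (node 2); then R_eq = V_A / (1 A).
Nodal analysis, taking node 2 as the 0 V reference.
Current source I_test pushes 1 A into node 0 and draws it out of node 2.
KCL at each unknown node (sum of currents leaving = 0; resistances in Ω):
  Node 0: (V_0 - V_1)/20 + (V_0 - V_3)/6800 - 1 = 0
  Node 1: (V_1 - V_0)/20 + (V_1 - 0)/7.5 + (V_1 - V_3)/56000 = 0
  Node 3: (V_3 - V_0)/6800 + (V_3 - V_1)/56000 + (V_3 - 0)/62 = 0
Collecting terms (coefficients in siemens):
  0.05015·V_0 - 0.05·V_1 - 0.0001471·V_3 = 1
  0.1834·V_1 - 0.05·V_0 - 0.00001786·V_3 = 0
  0.01629·V_3 - 0.0001471·V_0 - 0.00001786·V_1 = 0
Solving these 3 simultaneous equations (Gaussian elimination) gives:
  V_0 = 27.39 V, V_1 = 7.469 V, V_3 = 0.2554 V
R_eq = V_0 / 1 A = 27.39 Ω

Final answer: 27.39 Ω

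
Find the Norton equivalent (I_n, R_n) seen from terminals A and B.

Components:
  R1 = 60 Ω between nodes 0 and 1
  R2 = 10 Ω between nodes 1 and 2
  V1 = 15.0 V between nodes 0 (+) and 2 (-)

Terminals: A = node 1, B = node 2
Find the Thévenin equivalent first; then I_n = V_th/R_th and R_n = R_th.
Step 1 — V_th is the open-circuit voltage V_A - V_B (nothing connected across the terminals).
Nodal analysis, taking node 2 as the 0 V reference.
Source V1 fixes V_0 = 15 V.
KCL at each unknown node (sum of currents leaving = 0; resistances in Ω):
  Node 1: (V_1 - 15)/60 + (V_1 - 0)/10 = 0
Collecting terms: 0.1167 × V_1 = 0.25  =>  V_1 = 2.143 V
V_th = V_1 - V_2 = 2.143 - 0 = 2.143 V
Step 2 — R_th: zero the source — replace V1 by a short circuit (node 2 merges into node 0) — and find the resistance seen between A (node 1) and B (node 0).
Reduce the network between node 1 (A) and node 0 (B) by series/parallel combination:
  Rp1 = R1 ‖ R2 (parallel, both between nodes 0 and 1) = 1/(1/60 + 1/10) = 8.571 Ω
R_th = 8.571 Ω
I_n = V_th/R_th = 2.143/8.571 = 0.25 A, and R_n = R_th = 8.571 Ω

Final answer: I_n = 0.25 A, R_n = 8.571 Ω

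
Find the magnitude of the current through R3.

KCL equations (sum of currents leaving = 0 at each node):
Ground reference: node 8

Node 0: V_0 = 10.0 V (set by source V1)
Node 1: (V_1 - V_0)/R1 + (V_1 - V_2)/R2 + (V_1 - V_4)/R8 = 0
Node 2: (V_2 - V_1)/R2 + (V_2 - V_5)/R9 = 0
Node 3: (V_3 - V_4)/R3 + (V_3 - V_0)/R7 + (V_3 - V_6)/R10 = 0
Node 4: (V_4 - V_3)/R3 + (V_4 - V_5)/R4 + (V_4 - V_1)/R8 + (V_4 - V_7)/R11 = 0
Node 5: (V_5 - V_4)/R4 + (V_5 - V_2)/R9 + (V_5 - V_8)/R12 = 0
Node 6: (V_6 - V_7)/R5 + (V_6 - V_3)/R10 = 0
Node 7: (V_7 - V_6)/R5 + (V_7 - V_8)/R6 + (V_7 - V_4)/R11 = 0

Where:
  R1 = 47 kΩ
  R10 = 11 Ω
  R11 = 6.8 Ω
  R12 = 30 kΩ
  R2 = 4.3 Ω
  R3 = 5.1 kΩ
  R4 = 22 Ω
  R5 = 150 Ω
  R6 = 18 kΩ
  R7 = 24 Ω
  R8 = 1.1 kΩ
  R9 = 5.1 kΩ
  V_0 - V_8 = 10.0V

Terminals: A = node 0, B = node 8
Nodal analysis, taking node 8 as the 0 V reference.
Source V1 fixes V_0 = 10 V.
KCL at each unknown node (sum of currents leaving = 0; resistances in Ω):
  Node 1: (V_1 - 10)/47000 + (V_1 - V_2)/4.3 + (V_1 - V_4)/1100 = 0
  Node 2: (V_2 - V_1)/4.3 + (V_2 - V_5)/5100 = 0
  Node 3: (V_3 - V_4)/5100 + (V_3 - 10)/24 + (V_3 - V_6)/11 = 0
  Node 4: (V_4 - V_3)/5100 + (V_4 - V_5)/22 + (V_4 - V_1)/1100 + (V_4 - V_7)/6.8 = 0
  Node 5: (V_5 - V_4)/22 + (V_5 - V_2)/5100 + (V_5 - 0)/30000 = 0
  Node 6: (V_6 - V_7)/150 + (V_6 - V_3)/11 = 0
  Node 7: (V_7 - V_6)/150 + (V_7 - 0)/18000 + (V_7 - V_4)/6.8 = 0
Collecting terms (coefficients in siemens):
  0.2335·V_1 - 0.2326·V_2 - 0.0009091·V_4 = 0.0002128
  0.2328·V_2 - 0.2326·V_1 - 0.0001961·V_5 = 0
  0.1328·V_3 - 0.0001961·V_4 - 0.09091·V_6 = 0.4167
  0.1936·V_4 - 0.0009091·V_1 - 0.0001961·V_3 - 0.04545·V_5 - 0.1471·V_7 = 0
  0.04568·V_5 - 0.0001961·V_2 - 0.04545·V_4 = 0
  0.09758·V_6 - 0.09091·V_3 - 0.006667·V_7 = 0
  0.1538·V_7 - 0.1471·V_4 - 0.006667·V_6 = 0
Solving these 7 simultaneous equations (Gaussian elimination) gives:
  V_1 = 9.843 V, V_2 = 9.843 V, V_3 = 9.979 V, V_4 = 9.841 V
  V_5 = 9.834 V, V_6 = 9.97 V, V_7 = 9.843 V
I_R3 = (V_3 - V_4)/R3 = (9.979 - 9.841)/5100 = 0.00002705 A
|I_R3| = 0.00002705 A

Final answer: |I_R3| = 2.705e-05 A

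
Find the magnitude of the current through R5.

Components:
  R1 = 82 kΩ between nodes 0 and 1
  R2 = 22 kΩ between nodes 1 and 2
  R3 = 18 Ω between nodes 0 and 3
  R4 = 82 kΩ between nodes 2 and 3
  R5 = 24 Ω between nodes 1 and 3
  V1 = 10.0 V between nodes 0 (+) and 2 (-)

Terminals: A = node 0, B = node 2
Nodal analysis, taking node 2 as the 0 V reference.
Source V1 fixes V_0 = 10 V.
KCL at each unknown node (sum of currents leaving = 0; resistances in Ω):
  Node 1: (V_1 - 10)/82000 + (V_1 - 0)/22000 + (V_1 - V_3)/24 = 0
  Node 3: (V_3 - 10)/18 + (V_3 - 0)/82000 + (V_3 - V_1)/24 = 0
Collecting terms (coefficients in siemens):
  0.04172·V_1 - 0.04167·V_3 = 0.000122
  0.09723·V_3 - 0.04167·V_1 = 0.5556
Determinant D = (0.04172)(0.09723) - (-0.04167)(-0.04167) = 0.002321
V_1 = [(0.000122)(0.09723) - (-0.04167)(0.5556)]/D = 9.979 V
V_3 = [(0.04172)(0.5556) - (0.000122)(-0.04167)]/D = 9.99 V
I_R5 = (V_1 - V_3)/R5 = (9.979 - 9.99)/24 = -0.0004533 A
|I_R5| = 0.0004533 A

Final answer: |I_R5| = 0.0004533 A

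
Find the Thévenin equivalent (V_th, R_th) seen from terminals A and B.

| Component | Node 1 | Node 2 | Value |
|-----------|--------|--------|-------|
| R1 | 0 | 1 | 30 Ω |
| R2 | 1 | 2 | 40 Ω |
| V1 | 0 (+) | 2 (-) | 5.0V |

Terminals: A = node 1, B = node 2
Step 1 — V_th is the open-circuit voltage V_A - V_B (nothing connected across the terminals).
Nodal analysis, taking node 2 as the 0 V reference.
Source V1 fixes V_0 = 5 V.
KCL at each unknown node (sum of currents leaving = 0; resistances in Ω):
  Node 1: (V_1 - 5)/30 + (V_1 - 0)/40 = 0
Collecting terms: 0.05833 × V_1 = 0.1667  =>  V_1 = 2.857 V
V_th = V_1 - V_2 = 2.857 - 0 = 2.857 V
Step 2 — R_th: zero the source — replace V1 by a short circuit (node 2 merges into node 0) — and find the resistance seen between A (node 1) and B (node 0).
Reduce the network between node 1 (A) and node 0 (B) by series/parallel combination:
  Rp1 = R1 ‖ R2 (parallel, both between nodes 0 and 1) = 1/(1/30 + 1/40) = 17.14 Ω
R_th = 17.14 Ω

Final answer: V_th = 2.857 V, R_th = 17.14 Ω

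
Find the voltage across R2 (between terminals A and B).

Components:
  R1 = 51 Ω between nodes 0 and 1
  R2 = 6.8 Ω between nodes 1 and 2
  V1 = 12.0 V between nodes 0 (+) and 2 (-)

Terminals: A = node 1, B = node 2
R1 and R2 are in series across V1 (node 0 → node 1 → node 2), and the output A–B is taken across R2, so this is a voltage divider.
Series current: I = V1/(R1 + R2) = 12/(51 + 6.8) = 12/57.8 = 0.2076 A
V_R2 = I × R2 = V1 × R2/(R1 + R2) = 12 × 6.8/57.8 = 1.412 V

Final answer: 1.412 V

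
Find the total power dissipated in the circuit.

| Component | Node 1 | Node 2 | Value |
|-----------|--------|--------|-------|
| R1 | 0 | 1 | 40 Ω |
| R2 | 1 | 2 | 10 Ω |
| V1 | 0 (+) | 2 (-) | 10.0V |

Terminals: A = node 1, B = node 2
Nodal analysis, taking node 2 as the 0 V reference.
Source V1 fixes V_0 = 10 V.
KCL at each unknown node (sum of currents leaving = 0; resistances in Ω):
  Node 1: (V_1 - 10)/40 + (V_1 - 0)/10 = 0
Collecting terms: 0.125 × V_1 = 0.25  =>  V_1 = 2 V
Power in each resistor, P = (ΔV)²/R:
  P_R1 = (10 - 2)²/40 = 1.6 W
  P_R2 = (2 - 0)²/10 = 0.4 W
P_total = P_R1 + P_R2 = 2 W

Final answer: 2 W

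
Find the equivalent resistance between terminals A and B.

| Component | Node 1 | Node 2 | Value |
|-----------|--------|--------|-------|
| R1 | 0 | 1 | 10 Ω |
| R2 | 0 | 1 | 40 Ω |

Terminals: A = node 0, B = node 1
Reduce the network between node 0 (A) and node 1 (B) by series/parallel combination:
  Rp1 = R1 ‖ R2 (parallel, both between nodes 0 and 1) = 1/(1/10 + 1/40) = 8 Ω
R_eq = 8 Ω

Final answer: 8 Ω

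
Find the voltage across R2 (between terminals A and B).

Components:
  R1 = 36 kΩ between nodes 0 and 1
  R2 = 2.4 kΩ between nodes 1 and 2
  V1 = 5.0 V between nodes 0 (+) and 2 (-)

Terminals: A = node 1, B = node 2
R1 and R2 are in series across V1 (node 0 → node 1 → node 2), and the output A–B is taken across R2, so this is a voltage divider.
Series current: I = V1/(R1 + R2) = 5/(36000 + 2400) = 5/38400 = 0.0001302 A
V_R2 = I × R2 = V1 × R2/(R1 + R2) = 5 × 2400/38400 = 0.3125 V

Final answer: 0.3125 V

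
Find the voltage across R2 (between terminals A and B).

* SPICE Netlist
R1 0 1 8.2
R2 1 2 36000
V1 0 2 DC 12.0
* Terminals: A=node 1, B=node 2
R1 and R2 are in series across V1 (node 0 → node 1 → node 2), and the output A–B is taken across R2, so this is a voltage divider.
Series current: I = V1/(R1 + R2) = 12/(8.2 + 36000) = 12/36010 = 0.0003333 A
V_R2 = I × R2 = V1 × R2/(R1 + R2) = 12 × 36000/36010 = 12 V

Final answer: 12 V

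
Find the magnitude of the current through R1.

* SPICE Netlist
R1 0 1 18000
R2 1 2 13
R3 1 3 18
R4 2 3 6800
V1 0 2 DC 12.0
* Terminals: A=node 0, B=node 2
Nodal analysis, taking node 2 as the 0 V reference.
Source V1 fixes V_0 = 12 V.
KCL at each unknown node (sum of currents leaving = 0; resistances in Ω):
  Node 1: (V_1 - 12)/18000 + (V_1 - 0)/13 + (V_1 - V_3)/18 = 0
  Node 3: (V_3 - V_1)/18 + (V_3 - 0)/6800 = 0
Collecting terms (coefficients in siemens):
  0.1325·V_1 - 0.05556·V_3 = 0.0006667
  0.0557·V_3 - 0.05556·V_1 = 0
Determinant D = (0.1325)(0.0557) - (-0.05556)(-0.05556) = 0.004296
V_1 = [(0.0006667)(0.0557) - (-0.05556)(0)]/D = 0.008644 V
V_3 = [(0.1325)(0) - (0.0006667)(-0.05556)]/D = 0.008621 V
I_R1 = (V_0 - V_1)/R1 = (12 - 0.008644)/18000 = 0.0006662 A
|I_R1| = 0.0006662 A

Final answer: |I_R1| = 0.0006662 A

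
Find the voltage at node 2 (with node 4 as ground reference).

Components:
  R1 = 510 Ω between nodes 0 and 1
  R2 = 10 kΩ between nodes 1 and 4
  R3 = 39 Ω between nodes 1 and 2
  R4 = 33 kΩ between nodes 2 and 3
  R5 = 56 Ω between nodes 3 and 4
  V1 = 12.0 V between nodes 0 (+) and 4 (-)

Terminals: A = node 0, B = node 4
Nodal analysis, taking node 4 as the 0 V reference.
Source V1 fixes V_0 = 12 V.
KCL at each unknown node (sum of currents leaving = 0; resistances in Ω):
  Node 1: (V_1 - 12)/510 + (V_1 - 0)/10000 + (V_1 - V_2)/39 = 0
  Node 2: (V_2 - V_1)/39 + (V_2 - V_3)/33000 = 0
  Node 3: (V_3 - V_2)/33000 + (V_3 - 0)/56 = 0
Collecting terms (coefficients in siemens):
  0.0277·V_1 - 0.02564·V_2 = 0.02353
  0.02567·V_2 - 0.02564·V_1 - 0.0000303·V_3 = 0
  0.01789·V_3 - 0.0000303·V_2 = 0
Solving these 3 simultaneous equations (Gaussian elimination) gives:
  V_1 = 11.25 V, V_2 = 11.24 V, V_3 = 0.01904 V
The requested potential is V_2 = 11.24 V.

Final answer: V_2 = 11.24 V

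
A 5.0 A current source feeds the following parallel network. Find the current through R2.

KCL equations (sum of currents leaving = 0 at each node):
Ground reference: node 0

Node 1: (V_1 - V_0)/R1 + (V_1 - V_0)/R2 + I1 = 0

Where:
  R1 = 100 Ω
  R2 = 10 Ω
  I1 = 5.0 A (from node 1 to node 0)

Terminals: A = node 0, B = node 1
All resistors sit directly between nodes 0 and 1, so they are in parallel and share one voltage V; the full source current 5 A splits among them.
1/R_par = 1/100 + 1/10 = 0.11 S  =>  R_par = 9.091 Ω
V = I × R_par = 5 × 9.091 = 45.45 V
I_R2 = V/R2 = 45.45/10 = 4.545 A

Final answer: 4.545 A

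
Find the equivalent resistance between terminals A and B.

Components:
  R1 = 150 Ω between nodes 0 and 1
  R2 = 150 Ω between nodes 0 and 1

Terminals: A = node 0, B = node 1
Reduce the network between node 0 (A) and node 1 (B) by series/parallel combination:
  Rp1 = R1 ‖ R2 (parallel, both between nodes 0 and 1) = 1/(1/150 + 1/150) = 75 Ω
R_eq = 75 Ω

Final answer: 75 Ω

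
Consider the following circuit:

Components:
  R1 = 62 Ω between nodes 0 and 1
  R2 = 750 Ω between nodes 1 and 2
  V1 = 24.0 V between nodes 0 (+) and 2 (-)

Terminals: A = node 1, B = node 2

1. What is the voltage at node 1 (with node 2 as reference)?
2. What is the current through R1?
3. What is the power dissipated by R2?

Nodal analysis, taking node 2 as the 0 V reference.
Source V1 fixes V_0 = 24 V.
KCL at each unknown node (sum of currents leaving = 0; resistances in Ω):
  Node 1: (V_1 - 24)/62 + (V_1 - 0)/750 = 0
Collecting terms: 0.01746 × V_1 = 0.3871  =>  V_1 = 22.17 V
Part 1:
  Read off the nodal solution: V_1 = 22.17 V
Part 2:
  I_R1 = (V_0 - V_1)/R1 = (24 - 22.17)/62 = 0.02956 A
  Magnitude: I_R1 = 0.02956 A
Part 3:
  I_R2 = (V_1 - V_2)/R2 = (22.17 - 0)/750 = 0.02956 A
  P_R2 = I_R2² × R2 = (0.02956)² × 750 = 0.6552 W

Final answers:
1. V_1 = 22.17 V
2. I_R1 = 0.02956 A
3. P_R2 = 0.6552 W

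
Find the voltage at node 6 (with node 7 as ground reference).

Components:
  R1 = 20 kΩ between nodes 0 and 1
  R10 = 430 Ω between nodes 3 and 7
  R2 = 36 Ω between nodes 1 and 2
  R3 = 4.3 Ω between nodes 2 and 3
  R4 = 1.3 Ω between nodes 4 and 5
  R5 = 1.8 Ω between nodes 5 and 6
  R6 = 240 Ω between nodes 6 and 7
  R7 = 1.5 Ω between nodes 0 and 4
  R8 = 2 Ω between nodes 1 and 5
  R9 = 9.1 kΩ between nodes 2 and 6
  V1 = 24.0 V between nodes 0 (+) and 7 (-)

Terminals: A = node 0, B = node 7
Nodal analysis, taking node 7 as the 0 V reference.
Source V1 fixes V_0 = 24 V.
KCL at each unknown node (sum of currents leaving = 0; resistances in Ω):
  Node 1: (V_1 - 24)/20000 + (V_1 - V_2)/36 + (V_1 - V_5)/2 = 0
  Node 2: (V_2 - V_1)/36 + (V_2 - V_3)/4.3 + (V_2 - V_6)/9100 = 0
  Node 3: (V_3 - V_2)/4.3 + (V_3 - 0)/430 = 0
  Node 4: (V_4 - V_5)/1.3 + (V_4 - 24)/1.5 = 0
  Node 5: (V_5 - V_4)/1.3 + (V_5 - V_6)/1.8 + (V_5 - V_1)/2 = 0
  Node 6: (V_6 - V_5)/1.8 + (V_6 - 0)/240 + (V_6 - V_2)/9100 = 0
Collecting terms (coefficients in siemens):
  0.5278·V_1 - 0.02778·V_2 - 0.5·V_5 = 0.0012
  0.2604·V_2 - 0.02778·V_1 - 0.2326·V_3 - 0.0001099·V_6 = 0
  0.2349·V_3 - 0.2326·V_2 = 0
  1.436·V_4 - 0.7692·V_5 = 16
  1.825·V_5 - 0.5·V_1 - 0.7692·V_4 - 0.5556·V_6 = 0
  0.5598·V_6 - 0.0001099·V_2 - 0.5556·V_5 = 0
Solving these 6 simultaneous equations (Gaussian elimination) gives:
  V_1 = 23.49 V, V_2 = 21.7 V, V_3 = 21.48 V, V_4 = 23.78 V
  V_5 = 23.59 V, V_6 = 23.41 V
The requested potential is V_6 = 23.41 V.

Final answer: V_6 = 23.41 V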